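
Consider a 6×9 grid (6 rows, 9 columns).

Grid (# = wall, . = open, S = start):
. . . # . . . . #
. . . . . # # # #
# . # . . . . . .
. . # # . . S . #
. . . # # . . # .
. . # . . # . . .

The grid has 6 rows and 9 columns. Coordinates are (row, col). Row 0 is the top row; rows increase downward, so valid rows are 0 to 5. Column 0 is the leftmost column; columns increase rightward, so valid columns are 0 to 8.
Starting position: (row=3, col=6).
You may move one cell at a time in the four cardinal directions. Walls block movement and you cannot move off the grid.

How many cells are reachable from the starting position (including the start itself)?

Answer: Reachable cells: 36

Derivation:
BFS flood-fill from (row=3, col=6):
  Distance 0: (row=3, col=6)
  Distance 1: (row=2, col=6), (row=3, col=5), (row=3, col=7), (row=4, col=6)
  Distance 2: (row=2, col=5), (row=2, col=7), (row=3, col=4), (row=4, col=5), (row=5, col=6)
  Distance 3: (row=2, col=4), (row=2, col=8), (row=5, col=7)
  Distance 4: (row=1, col=4), (row=2, col=3), (row=5, col=8)
  Distance 5: (row=0, col=4), (row=1, col=3), (row=4, col=8)
  Distance 6: (row=0, col=5), (row=1, col=2)
  Distance 7: (row=0, col=2), (row=0, col=6), (row=1, col=1)
  Distance 8: (row=0, col=1), (row=0, col=7), (row=1, col=0), (row=2, col=1)
  Distance 9: (row=0, col=0), (row=3, col=1)
  Distance 10: (row=3, col=0), (row=4, col=1)
  Distance 11: (row=4, col=0), (row=4, col=2), (row=5, col=1)
  Distance 12: (row=5, col=0)
Total reachable: 36 (grid has 38 open cells total)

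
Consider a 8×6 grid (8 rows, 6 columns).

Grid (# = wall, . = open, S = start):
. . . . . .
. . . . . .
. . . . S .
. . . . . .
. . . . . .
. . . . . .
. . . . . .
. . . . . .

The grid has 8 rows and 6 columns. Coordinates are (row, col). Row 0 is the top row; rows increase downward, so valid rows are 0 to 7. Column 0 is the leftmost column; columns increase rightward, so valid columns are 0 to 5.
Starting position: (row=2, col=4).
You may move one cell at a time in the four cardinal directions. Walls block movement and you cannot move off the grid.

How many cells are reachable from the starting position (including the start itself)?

BFS flood-fill from (row=2, col=4):
  Distance 0: (row=2, col=4)
  Distance 1: (row=1, col=4), (row=2, col=3), (row=2, col=5), (row=3, col=4)
  Distance 2: (row=0, col=4), (row=1, col=3), (row=1, col=5), (row=2, col=2), (row=3, col=3), (row=3, col=5), (row=4, col=4)
  Distance 3: (row=0, col=3), (row=0, col=5), (row=1, col=2), (row=2, col=1), (row=3, col=2), (row=4, col=3), (row=4, col=5), (row=5, col=4)
  Distance 4: (row=0, col=2), (row=1, col=1), (row=2, col=0), (row=3, col=1), (row=4, col=2), (row=5, col=3), (row=5, col=5), (row=6, col=4)
  Distance 5: (row=0, col=1), (row=1, col=0), (row=3, col=0), (row=4, col=1), (row=5, col=2), (row=6, col=3), (row=6, col=5), (row=7, col=4)
  Distance 6: (row=0, col=0), (row=4, col=0), (row=5, col=1), (row=6, col=2), (row=7, col=3), (row=7, col=5)
  Distance 7: (row=5, col=0), (row=6, col=1), (row=7, col=2)
  Distance 8: (row=6, col=0), (row=7, col=1)
  Distance 9: (row=7, col=0)
Total reachable: 48 (grid has 48 open cells total)

Answer: Reachable cells: 48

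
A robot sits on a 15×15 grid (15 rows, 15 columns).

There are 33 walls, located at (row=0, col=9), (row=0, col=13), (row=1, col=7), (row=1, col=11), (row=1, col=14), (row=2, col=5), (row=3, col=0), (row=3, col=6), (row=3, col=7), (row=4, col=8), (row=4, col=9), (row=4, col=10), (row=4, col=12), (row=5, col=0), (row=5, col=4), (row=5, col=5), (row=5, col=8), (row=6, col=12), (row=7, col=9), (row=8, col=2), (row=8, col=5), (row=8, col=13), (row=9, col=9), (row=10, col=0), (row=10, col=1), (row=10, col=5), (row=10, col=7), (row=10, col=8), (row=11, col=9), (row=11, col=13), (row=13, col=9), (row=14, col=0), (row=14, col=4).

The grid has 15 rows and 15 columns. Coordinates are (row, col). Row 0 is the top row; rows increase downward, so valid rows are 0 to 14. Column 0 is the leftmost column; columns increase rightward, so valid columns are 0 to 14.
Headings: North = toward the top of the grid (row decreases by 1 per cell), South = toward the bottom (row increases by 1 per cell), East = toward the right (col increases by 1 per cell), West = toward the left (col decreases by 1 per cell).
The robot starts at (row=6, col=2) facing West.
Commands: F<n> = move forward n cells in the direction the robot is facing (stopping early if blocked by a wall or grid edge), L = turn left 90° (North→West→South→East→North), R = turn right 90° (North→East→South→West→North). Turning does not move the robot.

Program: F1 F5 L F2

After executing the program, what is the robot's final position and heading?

Start: (row=6, col=2), facing West
  F1: move forward 1, now at (row=6, col=1)
  F5: move forward 1/5 (blocked), now at (row=6, col=0)
  L: turn left, now facing South
  F2: move forward 2, now at (row=8, col=0)
Final: (row=8, col=0), facing South

Answer: Final position: (row=8, col=0), facing South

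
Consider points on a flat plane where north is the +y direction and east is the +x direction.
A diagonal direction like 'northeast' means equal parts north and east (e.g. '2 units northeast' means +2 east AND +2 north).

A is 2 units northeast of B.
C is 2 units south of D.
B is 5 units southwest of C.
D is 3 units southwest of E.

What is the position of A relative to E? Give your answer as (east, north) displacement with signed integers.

Place E at the origin (east=0, north=0).
  D is 3 units southwest of E: delta (east=-3, north=-3); D at (east=-3, north=-3).
  C is 2 units south of D: delta (east=+0, north=-2); C at (east=-3, north=-5).
  B is 5 units southwest of C: delta (east=-5, north=-5); B at (east=-8, north=-10).
  A is 2 units northeast of B: delta (east=+2, north=+2); A at (east=-6, north=-8).
Therefore A relative to E: (east=-6, north=-8).

Answer: A is at (east=-6, north=-8) relative to E.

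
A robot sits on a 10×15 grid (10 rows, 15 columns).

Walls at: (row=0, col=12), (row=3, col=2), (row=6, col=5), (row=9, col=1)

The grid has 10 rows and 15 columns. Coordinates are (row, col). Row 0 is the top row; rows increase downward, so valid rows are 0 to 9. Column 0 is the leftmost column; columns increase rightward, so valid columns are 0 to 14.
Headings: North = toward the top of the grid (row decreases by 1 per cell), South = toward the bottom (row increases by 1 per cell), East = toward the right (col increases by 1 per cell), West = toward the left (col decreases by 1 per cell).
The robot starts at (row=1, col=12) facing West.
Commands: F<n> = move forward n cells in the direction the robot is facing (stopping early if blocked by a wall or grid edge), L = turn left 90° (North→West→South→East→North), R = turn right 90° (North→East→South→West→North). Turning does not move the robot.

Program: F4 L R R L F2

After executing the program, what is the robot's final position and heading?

Start: (row=1, col=12), facing West
  F4: move forward 4, now at (row=1, col=8)
  L: turn left, now facing South
  R: turn right, now facing West
  R: turn right, now facing North
  L: turn left, now facing West
  F2: move forward 2, now at (row=1, col=6)
Final: (row=1, col=6), facing West

Answer: Final position: (row=1, col=6), facing West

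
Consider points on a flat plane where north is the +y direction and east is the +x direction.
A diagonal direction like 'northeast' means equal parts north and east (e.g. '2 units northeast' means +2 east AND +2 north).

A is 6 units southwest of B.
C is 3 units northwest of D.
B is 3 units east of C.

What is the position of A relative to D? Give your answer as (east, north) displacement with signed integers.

Place D at the origin (east=0, north=0).
  C is 3 units northwest of D: delta (east=-3, north=+3); C at (east=-3, north=3).
  B is 3 units east of C: delta (east=+3, north=+0); B at (east=0, north=3).
  A is 6 units southwest of B: delta (east=-6, north=-6); A at (east=-6, north=-3).
Therefore A relative to D: (east=-6, north=-3).

Answer: A is at (east=-6, north=-3) relative to D.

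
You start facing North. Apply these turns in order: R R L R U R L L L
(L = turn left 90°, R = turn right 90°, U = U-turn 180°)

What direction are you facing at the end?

Start: North
  R (right (90° clockwise)) -> East
  R (right (90° clockwise)) -> South
  L (left (90° counter-clockwise)) -> East
  R (right (90° clockwise)) -> South
  U (U-turn (180°)) -> North
  R (right (90° clockwise)) -> East
  L (left (90° counter-clockwise)) -> North
  L (left (90° counter-clockwise)) -> West
  L (left (90° counter-clockwise)) -> South
Final: South

Answer: Final heading: South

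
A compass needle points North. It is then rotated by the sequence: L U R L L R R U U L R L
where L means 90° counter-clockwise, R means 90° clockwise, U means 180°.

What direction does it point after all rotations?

Start: North
  L (left (90° counter-clockwise)) -> West
  U (U-turn (180°)) -> East
  R (right (90° clockwise)) -> South
  L (left (90° counter-clockwise)) -> East
  L (left (90° counter-clockwise)) -> North
  R (right (90° clockwise)) -> East
  R (right (90° clockwise)) -> South
  U (U-turn (180°)) -> North
  U (U-turn (180°)) -> South
  L (left (90° counter-clockwise)) -> East
  R (right (90° clockwise)) -> South
  L (left (90° counter-clockwise)) -> East
Final: East

Answer: Final heading: East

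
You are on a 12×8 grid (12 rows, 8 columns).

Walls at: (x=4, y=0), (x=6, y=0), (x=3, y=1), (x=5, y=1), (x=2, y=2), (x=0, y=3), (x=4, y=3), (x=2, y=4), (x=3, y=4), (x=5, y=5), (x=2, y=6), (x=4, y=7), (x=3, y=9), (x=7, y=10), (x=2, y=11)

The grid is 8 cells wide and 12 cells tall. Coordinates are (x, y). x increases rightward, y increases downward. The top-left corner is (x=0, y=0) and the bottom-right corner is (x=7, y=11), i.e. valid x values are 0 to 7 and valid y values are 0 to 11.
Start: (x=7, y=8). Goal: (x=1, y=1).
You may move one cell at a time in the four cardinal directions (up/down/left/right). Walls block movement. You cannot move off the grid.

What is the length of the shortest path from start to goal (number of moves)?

Answer: Shortest path length: 13

Derivation:
BFS from (x=7, y=8) until reaching (x=1, y=1):
  Distance 0: (x=7, y=8)
  Distance 1: (x=7, y=7), (x=6, y=8), (x=7, y=9)
  Distance 2: (x=7, y=6), (x=6, y=7), (x=5, y=8), (x=6, y=9)
  Distance 3: (x=7, y=5), (x=6, y=6), (x=5, y=7), (x=4, y=8), (x=5, y=9), (x=6, y=10)
  Distance 4: (x=7, y=4), (x=6, y=5), (x=5, y=6), (x=3, y=8), (x=4, y=9), (x=5, y=10), (x=6, y=11)
  Distance 5: (x=7, y=3), (x=6, y=4), (x=4, y=6), (x=3, y=7), (x=2, y=8), (x=4, y=10), (x=5, y=11), (x=7, y=11)
  Distance 6: (x=7, y=2), (x=6, y=3), (x=5, y=4), (x=4, y=5), (x=3, y=6), (x=2, y=7), (x=1, y=8), (x=2, y=9), (x=3, y=10), (x=4, y=11)
  Distance 7: (x=7, y=1), (x=6, y=2), (x=5, y=3), (x=4, y=4), (x=3, y=5), (x=1, y=7), (x=0, y=8), (x=1, y=9), (x=2, y=10), (x=3, y=11)
  Distance 8: (x=7, y=0), (x=6, y=1), (x=5, y=2), (x=2, y=5), (x=1, y=6), (x=0, y=7), (x=0, y=9), (x=1, y=10)
  Distance 9: (x=4, y=2), (x=1, y=5), (x=0, y=6), (x=0, y=10), (x=1, y=11)
  Distance 10: (x=4, y=1), (x=3, y=2), (x=1, y=4), (x=0, y=5), (x=0, y=11)
  Distance 11: (x=1, y=3), (x=3, y=3), (x=0, y=4)
  Distance 12: (x=1, y=2), (x=2, y=3)
  Distance 13: (x=1, y=1), (x=0, y=2)  <- goal reached here
One shortest path (13 moves): (x=7, y=8) -> (x=6, y=8) -> (x=5, y=8) -> (x=4, y=8) -> (x=3, y=8) -> (x=2, y=8) -> (x=1, y=8) -> (x=1, y=7) -> (x=1, y=6) -> (x=1, y=5) -> (x=1, y=4) -> (x=1, y=3) -> (x=1, y=2) -> (x=1, y=1)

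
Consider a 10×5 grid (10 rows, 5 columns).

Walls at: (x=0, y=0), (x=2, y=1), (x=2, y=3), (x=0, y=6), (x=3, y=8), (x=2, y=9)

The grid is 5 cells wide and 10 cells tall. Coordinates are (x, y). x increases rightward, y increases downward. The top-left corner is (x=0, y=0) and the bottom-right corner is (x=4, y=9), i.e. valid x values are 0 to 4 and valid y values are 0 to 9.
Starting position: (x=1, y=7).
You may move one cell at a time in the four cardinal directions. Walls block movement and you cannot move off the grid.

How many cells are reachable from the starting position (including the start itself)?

Answer: Reachable cells: 44

Derivation:
BFS flood-fill from (x=1, y=7):
  Distance 0: (x=1, y=7)
  Distance 1: (x=1, y=6), (x=0, y=7), (x=2, y=7), (x=1, y=8)
  Distance 2: (x=1, y=5), (x=2, y=6), (x=3, y=7), (x=0, y=8), (x=2, y=8), (x=1, y=9)
  Distance 3: (x=1, y=4), (x=0, y=5), (x=2, y=5), (x=3, y=6), (x=4, y=7), (x=0, y=9)
  Distance 4: (x=1, y=3), (x=0, y=4), (x=2, y=4), (x=3, y=5), (x=4, y=6), (x=4, y=8)
  Distance 5: (x=1, y=2), (x=0, y=3), (x=3, y=4), (x=4, y=5), (x=4, y=9)
  Distance 6: (x=1, y=1), (x=0, y=2), (x=2, y=2), (x=3, y=3), (x=4, y=4), (x=3, y=9)
  Distance 7: (x=1, y=0), (x=0, y=1), (x=3, y=2), (x=4, y=3)
  Distance 8: (x=2, y=0), (x=3, y=1), (x=4, y=2)
  Distance 9: (x=3, y=0), (x=4, y=1)
  Distance 10: (x=4, y=0)
Total reachable: 44 (grid has 44 open cells total)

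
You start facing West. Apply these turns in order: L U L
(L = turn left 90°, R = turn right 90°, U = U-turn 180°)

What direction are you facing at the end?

Answer: Final heading: West

Derivation:
Start: West
  L (left (90° counter-clockwise)) -> South
  U (U-turn (180°)) -> North
  L (left (90° counter-clockwise)) -> West
Final: West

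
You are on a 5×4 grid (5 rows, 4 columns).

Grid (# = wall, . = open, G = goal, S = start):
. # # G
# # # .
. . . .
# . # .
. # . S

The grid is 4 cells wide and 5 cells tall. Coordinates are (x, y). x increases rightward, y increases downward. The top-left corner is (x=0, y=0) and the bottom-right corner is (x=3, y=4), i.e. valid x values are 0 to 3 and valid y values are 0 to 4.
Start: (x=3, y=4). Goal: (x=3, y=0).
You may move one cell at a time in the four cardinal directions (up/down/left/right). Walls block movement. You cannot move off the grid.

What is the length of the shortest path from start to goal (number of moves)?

BFS from (x=3, y=4) until reaching (x=3, y=0):
  Distance 0: (x=3, y=4)
  Distance 1: (x=3, y=3), (x=2, y=4)
  Distance 2: (x=3, y=2)
  Distance 3: (x=3, y=1), (x=2, y=2)
  Distance 4: (x=3, y=0), (x=1, y=2)  <- goal reached here
One shortest path (4 moves): (x=3, y=4) -> (x=3, y=3) -> (x=3, y=2) -> (x=3, y=1) -> (x=3, y=0)

Answer: Shortest path length: 4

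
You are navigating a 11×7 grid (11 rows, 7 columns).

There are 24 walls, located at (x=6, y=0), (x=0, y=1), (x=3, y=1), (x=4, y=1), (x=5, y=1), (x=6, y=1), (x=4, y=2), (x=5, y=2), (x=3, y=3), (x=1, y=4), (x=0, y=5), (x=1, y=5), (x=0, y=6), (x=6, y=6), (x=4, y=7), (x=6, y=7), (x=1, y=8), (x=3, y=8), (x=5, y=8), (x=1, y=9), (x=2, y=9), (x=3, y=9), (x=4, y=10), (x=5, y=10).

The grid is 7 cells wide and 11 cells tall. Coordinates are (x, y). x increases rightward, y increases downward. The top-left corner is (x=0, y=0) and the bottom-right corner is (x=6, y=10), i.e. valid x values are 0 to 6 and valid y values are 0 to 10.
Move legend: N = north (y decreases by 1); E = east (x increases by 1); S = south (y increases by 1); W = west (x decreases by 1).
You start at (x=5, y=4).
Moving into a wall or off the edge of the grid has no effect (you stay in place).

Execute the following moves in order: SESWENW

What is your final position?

Start: (x=5, y=4)
  S (south): (x=5, y=4) -> (x=5, y=5)
  E (east): (x=5, y=5) -> (x=6, y=5)
  S (south): blocked, stay at (x=6, y=5)
  W (west): (x=6, y=5) -> (x=5, y=5)
  E (east): (x=5, y=5) -> (x=6, y=5)
  N (north): (x=6, y=5) -> (x=6, y=4)
  W (west): (x=6, y=4) -> (x=5, y=4)
Final: (x=5, y=4)

Answer: Final position: (x=5, y=4)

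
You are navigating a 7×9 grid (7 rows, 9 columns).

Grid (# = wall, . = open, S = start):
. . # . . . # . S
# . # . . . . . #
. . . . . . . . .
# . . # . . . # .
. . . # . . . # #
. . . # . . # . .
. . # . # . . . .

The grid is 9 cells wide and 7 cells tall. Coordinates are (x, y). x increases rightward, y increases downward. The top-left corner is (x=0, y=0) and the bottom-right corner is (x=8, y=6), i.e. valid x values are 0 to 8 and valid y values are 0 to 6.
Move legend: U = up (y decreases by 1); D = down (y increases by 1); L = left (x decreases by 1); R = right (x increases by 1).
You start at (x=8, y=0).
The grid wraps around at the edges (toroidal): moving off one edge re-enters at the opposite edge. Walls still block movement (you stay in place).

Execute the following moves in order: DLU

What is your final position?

Start: (x=8, y=0)
  D (down): blocked, stay at (x=8, y=0)
  L (left): (x=8, y=0) -> (x=7, y=0)
  U (up): (x=7, y=0) -> (x=7, y=6)
Final: (x=7, y=6)

Answer: Final position: (x=7, y=6)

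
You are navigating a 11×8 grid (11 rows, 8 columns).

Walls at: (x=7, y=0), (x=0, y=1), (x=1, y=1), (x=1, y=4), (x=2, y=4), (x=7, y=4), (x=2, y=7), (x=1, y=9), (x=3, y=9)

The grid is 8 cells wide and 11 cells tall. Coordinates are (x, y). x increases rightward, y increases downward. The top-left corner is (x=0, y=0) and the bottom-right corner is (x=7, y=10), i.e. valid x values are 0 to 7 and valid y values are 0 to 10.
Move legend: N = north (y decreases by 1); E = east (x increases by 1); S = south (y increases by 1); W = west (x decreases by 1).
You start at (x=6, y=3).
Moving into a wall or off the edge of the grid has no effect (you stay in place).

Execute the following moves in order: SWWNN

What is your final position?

Start: (x=6, y=3)
  S (south): (x=6, y=3) -> (x=6, y=4)
  W (west): (x=6, y=4) -> (x=5, y=4)
  W (west): (x=5, y=4) -> (x=4, y=4)
  N (north): (x=4, y=4) -> (x=4, y=3)
  N (north): (x=4, y=3) -> (x=4, y=2)
Final: (x=4, y=2)

Answer: Final position: (x=4, y=2)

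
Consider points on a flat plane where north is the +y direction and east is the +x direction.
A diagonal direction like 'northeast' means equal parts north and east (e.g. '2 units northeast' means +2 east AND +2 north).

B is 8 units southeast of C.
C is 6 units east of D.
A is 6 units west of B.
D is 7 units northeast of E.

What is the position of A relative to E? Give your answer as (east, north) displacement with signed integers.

Answer: A is at (east=15, north=-1) relative to E.

Derivation:
Place E at the origin (east=0, north=0).
  D is 7 units northeast of E: delta (east=+7, north=+7); D at (east=7, north=7).
  C is 6 units east of D: delta (east=+6, north=+0); C at (east=13, north=7).
  B is 8 units southeast of C: delta (east=+8, north=-8); B at (east=21, north=-1).
  A is 6 units west of B: delta (east=-6, north=+0); A at (east=15, north=-1).
Therefore A relative to E: (east=15, north=-1).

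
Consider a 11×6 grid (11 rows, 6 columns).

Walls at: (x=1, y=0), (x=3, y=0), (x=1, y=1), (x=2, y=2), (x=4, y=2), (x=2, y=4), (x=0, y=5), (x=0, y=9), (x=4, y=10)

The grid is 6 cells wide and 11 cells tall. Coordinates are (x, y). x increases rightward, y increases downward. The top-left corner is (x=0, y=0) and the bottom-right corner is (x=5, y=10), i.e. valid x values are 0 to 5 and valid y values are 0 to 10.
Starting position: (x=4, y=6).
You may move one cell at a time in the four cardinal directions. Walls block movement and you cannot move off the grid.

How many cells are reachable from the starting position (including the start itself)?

Answer: Reachable cells: 57

Derivation:
BFS flood-fill from (x=4, y=6):
  Distance 0: (x=4, y=6)
  Distance 1: (x=4, y=5), (x=3, y=6), (x=5, y=6), (x=4, y=7)
  Distance 2: (x=4, y=4), (x=3, y=5), (x=5, y=5), (x=2, y=6), (x=3, y=7), (x=5, y=7), (x=4, y=8)
  Distance 3: (x=4, y=3), (x=3, y=4), (x=5, y=4), (x=2, y=5), (x=1, y=6), (x=2, y=7), (x=3, y=8), (x=5, y=8), (x=4, y=9)
  Distance 4: (x=3, y=3), (x=5, y=3), (x=1, y=5), (x=0, y=6), (x=1, y=7), (x=2, y=8), (x=3, y=9), (x=5, y=9)
  Distance 5: (x=3, y=2), (x=5, y=2), (x=2, y=3), (x=1, y=4), (x=0, y=7), (x=1, y=8), (x=2, y=9), (x=3, y=10), (x=5, y=10)
  Distance 6: (x=3, y=1), (x=5, y=1), (x=1, y=3), (x=0, y=4), (x=0, y=8), (x=1, y=9), (x=2, y=10)
  Distance 7: (x=5, y=0), (x=2, y=1), (x=4, y=1), (x=1, y=2), (x=0, y=3), (x=1, y=10)
  Distance 8: (x=2, y=0), (x=4, y=0), (x=0, y=2), (x=0, y=10)
  Distance 9: (x=0, y=1)
  Distance 10: (x=0, y=0)
Total reachable: 57 (grid has 57 open cells total)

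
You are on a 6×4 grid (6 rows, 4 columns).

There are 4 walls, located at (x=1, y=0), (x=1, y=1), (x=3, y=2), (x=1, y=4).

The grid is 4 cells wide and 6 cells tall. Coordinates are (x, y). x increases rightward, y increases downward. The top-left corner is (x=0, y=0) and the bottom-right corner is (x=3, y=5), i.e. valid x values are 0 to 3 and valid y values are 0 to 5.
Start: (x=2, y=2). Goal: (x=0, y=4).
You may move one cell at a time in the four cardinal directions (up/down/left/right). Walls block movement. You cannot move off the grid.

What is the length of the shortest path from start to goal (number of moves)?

BFS from (x=2, y=2) until reaching (x=0, y=4):
  Distance 0: (x=2, y=2)
  Distance 1: (x=2, y=1), (x=1, y=2), (x=2, y=3)
  Distance 2: (x=2, y=0), (x=3, y=1), (x=0, y=2), (x=1, y=3), (x=3, y=3), (x=2, y=4)
  Distance 3: (x=3, y=0), (x=0, y=1), (x=0, y=3), (x=3, y=4), (x=2, y=5)
  Distance 4: (x=0, y=0), (x=0, y=4), (x=1, y=5), (x=3, y=5)  <- goal reached here
One shortest path (4 moves): (x=2, y=2) -> (x=1, y=2) -> (x=0, y=2) -> (x=0, y=3) -> (x=0, y=4)

Answer: Shortest path length: 4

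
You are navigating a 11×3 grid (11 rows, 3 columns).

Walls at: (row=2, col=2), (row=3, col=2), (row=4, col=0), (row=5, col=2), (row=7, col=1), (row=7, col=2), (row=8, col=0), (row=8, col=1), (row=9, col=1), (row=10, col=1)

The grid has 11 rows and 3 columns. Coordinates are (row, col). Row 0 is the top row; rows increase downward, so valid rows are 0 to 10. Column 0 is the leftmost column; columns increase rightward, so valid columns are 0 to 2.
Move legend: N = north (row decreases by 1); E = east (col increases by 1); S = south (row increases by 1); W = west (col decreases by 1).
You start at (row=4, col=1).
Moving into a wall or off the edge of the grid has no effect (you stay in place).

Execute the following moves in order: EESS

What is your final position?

Answer: Final position: (row=4, col=2)

Derivation:
Start: (row=4, col=1)
  E (east): (row=4, col=1) -> (row=4, col=2)
  E (east): blocked, stay at (row=4, col=2)
  S (south): blocked, stay at (row=4, col=2)
  S (south): blocked, stay at (row=4, col=2)
Final: (row=4, col=2)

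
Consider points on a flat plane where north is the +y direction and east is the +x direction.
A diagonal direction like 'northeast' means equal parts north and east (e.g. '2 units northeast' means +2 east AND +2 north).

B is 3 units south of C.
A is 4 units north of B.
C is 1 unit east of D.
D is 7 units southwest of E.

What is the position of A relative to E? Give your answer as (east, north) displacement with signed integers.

Place E at the origin (east=0, north=0).
  D is 7 units southwest of E: delta (east=-7, north=-7); D at (east=-7, north=-7).
  C is 1 unit east of D: delta (east=+1, north=+0); C at (east=-6, north=-7).
  B is 3 units south of C: delta (east=+0, north=-3); B at (east=-6, north=-10).
  A is 4 units north of B: delta (east=+0, north=+4); A at (east=-6, north=-6).
Therefore A relative to E: (east=-6, north=-6).

Answer: A is at (east=-6, north=-6) relative to E.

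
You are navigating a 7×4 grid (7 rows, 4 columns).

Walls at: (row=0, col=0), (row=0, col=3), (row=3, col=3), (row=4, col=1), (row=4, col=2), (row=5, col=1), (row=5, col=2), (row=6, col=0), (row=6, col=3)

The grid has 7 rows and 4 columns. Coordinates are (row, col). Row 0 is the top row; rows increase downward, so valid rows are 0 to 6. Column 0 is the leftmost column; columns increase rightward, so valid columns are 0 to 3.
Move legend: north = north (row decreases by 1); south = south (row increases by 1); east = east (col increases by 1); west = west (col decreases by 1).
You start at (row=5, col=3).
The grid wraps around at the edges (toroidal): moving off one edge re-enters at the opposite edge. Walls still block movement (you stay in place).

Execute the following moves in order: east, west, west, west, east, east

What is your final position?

Answer: Final position: (row=5, col=0)

Derivation:
Start: (row=5, col=3)
  east (east): (row=5, col=3) -> (row=5, col=0)
  west (west): (row=5, col=0) -> (row=5, col=3)
  west (west): blocked, stay at (row=5, col=3)
  west (west): blocked, stay at (row=5, col=3)
  east (east): (row=5, col=3) -> (row=5, col=0)
  east (east): blocked, stay at (row=5, col=0)
Final: (row=5, col=0)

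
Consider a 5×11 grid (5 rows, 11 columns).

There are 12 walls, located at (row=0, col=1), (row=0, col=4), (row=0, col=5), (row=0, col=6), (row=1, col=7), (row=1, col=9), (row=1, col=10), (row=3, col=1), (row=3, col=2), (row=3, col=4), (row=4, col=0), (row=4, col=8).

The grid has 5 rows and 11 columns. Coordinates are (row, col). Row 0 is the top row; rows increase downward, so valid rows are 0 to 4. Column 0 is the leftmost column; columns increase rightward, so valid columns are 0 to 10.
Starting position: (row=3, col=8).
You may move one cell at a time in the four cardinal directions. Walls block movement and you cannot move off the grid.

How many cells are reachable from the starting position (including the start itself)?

BFS flood-fill from (row=3, col=8):
  Distance 0: (row=3, col=8)
  Distance 1: (row=2, col=8), (row=3, col=7), (row=3, col=9)
  Distance 2: (row=1, col=8), (row=2, col=7), (row=2, col=9), (row=3, col=6), (row=3, col=10), (row=4, col=7), (row=4, col=9)
  Distance 3: (row=0, col=8), (row=2, col=6), (row=2, col=10), (row=3, col=5), (row=4, col=6), (row=4, col=10)
  Distance 4: (row=0, col=7), (row=0, col=9), (row=1, col=6), (row=2, col=5), (row=4, col=5)
  Distance 5: (row=0, col=10), (row=1, col=5), (row=2, col=4), (row=4, col=4)
  Distance 6: (row=1, col=4), (row=2, col=3), (row=4, col=3)
  Distance 7: (row=1, col=3), (row=2, col=2), (row=3, col=3), (row=4, col=2)
  Distance 8: (row=0, col=3), (row=1, col=2), (row=2, col=1), (row=4, col=1)
  Distance 9: (row=0, col=2), (row=1, col=1), (row=2, col=0)
  Distance 10: (row=1, col=0), (row=3, col=0)
  Distance 11: (row=0, col=0)
Total reachable: 43 (grid has 43 open cells total)

Answer: Reachable cells: 43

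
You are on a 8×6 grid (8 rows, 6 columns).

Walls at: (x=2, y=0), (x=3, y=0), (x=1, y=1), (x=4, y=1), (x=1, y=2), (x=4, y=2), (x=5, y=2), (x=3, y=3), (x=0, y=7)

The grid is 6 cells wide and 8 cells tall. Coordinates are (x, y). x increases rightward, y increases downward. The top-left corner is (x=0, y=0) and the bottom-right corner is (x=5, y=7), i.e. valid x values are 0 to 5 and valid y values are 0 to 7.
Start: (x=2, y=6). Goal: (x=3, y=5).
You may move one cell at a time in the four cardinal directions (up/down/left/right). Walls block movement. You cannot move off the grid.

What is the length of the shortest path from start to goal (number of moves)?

Answer: Shortest path length: 2

Derivation:
BFS from (x=2, y=6) until reaching (x=3, y=5):
  Distance 0: (x=2, y=6)
  Distance 1: (x=2, y=5), (x=1, y=6), (x=3, y=6), (x=2, y=7)
  Distance 2: (x=2, y=4), (x=1, y=5), (x=3, y=5), (x=0, y=6), (x=4, y=6), (x=1, y=7), (x=3, y=7)  <- goal reached here
One shortest path (2 moves): (x=2, y=6) -> (x=3, y=6) -> (x=3, y=5)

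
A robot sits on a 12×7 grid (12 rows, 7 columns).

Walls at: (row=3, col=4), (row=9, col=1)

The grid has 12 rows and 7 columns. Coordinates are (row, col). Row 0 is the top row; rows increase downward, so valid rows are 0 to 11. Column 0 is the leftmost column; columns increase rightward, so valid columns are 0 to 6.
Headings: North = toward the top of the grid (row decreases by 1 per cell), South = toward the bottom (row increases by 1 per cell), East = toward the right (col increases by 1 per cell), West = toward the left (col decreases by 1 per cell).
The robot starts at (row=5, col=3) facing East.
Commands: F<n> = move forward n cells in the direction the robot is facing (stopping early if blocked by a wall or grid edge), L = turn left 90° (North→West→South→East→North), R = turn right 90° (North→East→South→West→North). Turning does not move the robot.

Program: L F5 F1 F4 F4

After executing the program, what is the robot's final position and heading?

Answer: Final position: (row=0, col=3), facing North

Derivation:
Start: (row=5, col=3), facing East
  L: turn left, now facing North
  F5: move forward 5, now at (row=0, col=3)
  F1: move forward 0/1 (blocked), now at (row=0, col=3)
  F4: move forward 0/4 (blocked), now at (row=0, col=3)
  F4: move forward 0/4 (blocked), now at (row=0, col=3)
Final: (row=0, col=3), facing North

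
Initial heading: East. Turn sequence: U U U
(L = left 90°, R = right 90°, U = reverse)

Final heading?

Start: East
  U (U-turn (180°)) -> West
  U (U-turn (180°)) -> East
  U (U-turn (180°)) -> West
Final: West

Answer: Final heading: West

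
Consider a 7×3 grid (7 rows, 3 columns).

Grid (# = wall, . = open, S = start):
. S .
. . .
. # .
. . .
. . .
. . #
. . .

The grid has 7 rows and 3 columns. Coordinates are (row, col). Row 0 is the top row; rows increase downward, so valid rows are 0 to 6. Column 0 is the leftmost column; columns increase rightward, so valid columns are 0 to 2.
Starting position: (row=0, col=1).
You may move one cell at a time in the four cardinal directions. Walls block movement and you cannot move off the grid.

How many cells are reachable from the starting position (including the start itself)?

Answer: Reachable cells: 19

Derivation:
BFS flood-fill from (row=0, col=1):
  Distance 0: (row=0, col=1)
  Distance 1: (row=0, col=0), (row=0, col=2), (row=1, col=1)
  Distance 2: (row=1, col=0), (row=1, col=2)
  Distance 3: (row=2, col=0), (row=2, col=2)
  Distance 4: (row=3, col=0), (row=3, col=2)
  Distance 5: (row=3, col=1), (row=4, col=0), (row=4, col=2)
  Distance 6: (row=4, col=1), (row=5, col=0)
  Distance 7: (row=5, col=1), (row=6, col=0)
  Distance 8: (row=6, col=1)
  Distance 9: (row=6, col=2)
Total reachable: 19 (grid has 19 open cells total)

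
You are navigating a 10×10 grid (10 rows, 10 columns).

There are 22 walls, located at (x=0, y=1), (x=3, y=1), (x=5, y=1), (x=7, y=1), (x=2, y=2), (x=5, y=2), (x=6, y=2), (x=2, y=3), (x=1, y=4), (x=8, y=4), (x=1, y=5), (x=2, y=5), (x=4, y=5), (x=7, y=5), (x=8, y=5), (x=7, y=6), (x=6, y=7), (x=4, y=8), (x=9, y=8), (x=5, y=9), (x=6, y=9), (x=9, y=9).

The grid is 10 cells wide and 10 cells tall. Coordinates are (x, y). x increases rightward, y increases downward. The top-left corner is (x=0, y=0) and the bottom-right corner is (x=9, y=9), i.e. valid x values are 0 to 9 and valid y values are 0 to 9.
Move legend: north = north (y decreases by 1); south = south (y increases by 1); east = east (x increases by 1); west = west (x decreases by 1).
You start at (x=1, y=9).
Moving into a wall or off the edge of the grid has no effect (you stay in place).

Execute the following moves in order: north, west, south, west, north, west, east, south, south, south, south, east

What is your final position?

Answer: Final position: (x=2, y=9)

Derivation:
Start: (x=1, y=9)
  north (north): (x=1, y=9) -> (x=1, y=8)
  west (west): (x=1, y=8) -> (x=0, y=8)
  south (south): (x=0, y=8) -> (x=0, y=9)
  west (west): blocked, stay at (x=0, y=9)
  north (north): (x=0, y=9) -> (x=0, y=8)
  west (west): blocked, stay at (x=0, y=8)
  east (east): (x=0, y=8) -> (x=1, y=8)
  south (south): (x=1, y=8) -> (x=1, y=9)
  [×3]south (south): blocked, stay at (x=1, y=9)
  east (east): (x=1, y=9) -> (x=2, y=9)
Final: (x=2, y=9)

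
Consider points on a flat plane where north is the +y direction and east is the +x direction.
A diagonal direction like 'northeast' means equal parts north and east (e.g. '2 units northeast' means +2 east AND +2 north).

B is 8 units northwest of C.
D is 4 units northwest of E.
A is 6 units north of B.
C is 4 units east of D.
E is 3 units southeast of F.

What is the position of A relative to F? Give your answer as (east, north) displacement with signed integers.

Place F at the origin (east=0, north=0).
  E is 3 units southeast of F: delta (east=+3, north=-3); E at (east=3, north=-3).
  D is 4 units northwest of E: delta (east=-4, north=+4); D at (east=-1, north=1).
  C is 4 units east of D: delta (east=+4, north=+0); C at (east=3, north=1).
  B is 8 units northwest of C: delta (east=-8, north=+8); B at (east=-5, north=9).
  A is 6 units north of B: delta (east=+0, north=+6); A at (east=-5, north=15).
Therefore A relative to F: (east=-5, north=15).

Answer: A is at (east=-5, north=15) relative to F.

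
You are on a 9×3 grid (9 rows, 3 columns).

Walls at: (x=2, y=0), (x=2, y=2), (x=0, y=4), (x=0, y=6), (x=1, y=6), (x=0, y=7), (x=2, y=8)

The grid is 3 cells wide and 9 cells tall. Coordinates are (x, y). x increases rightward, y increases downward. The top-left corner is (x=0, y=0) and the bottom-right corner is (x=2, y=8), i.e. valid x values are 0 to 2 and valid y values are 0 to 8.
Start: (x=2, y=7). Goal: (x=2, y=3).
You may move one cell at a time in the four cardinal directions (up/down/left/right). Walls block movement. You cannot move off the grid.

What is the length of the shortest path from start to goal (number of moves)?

Answer: Shortest path length: 4

Derivation:
BFS from (x=2, y=7) until reaching (x=2, y=3):
  Distance 0: (x=2, y=7)
  Distance 1: (x=2, y=6), (x=1, y=7)
  Distance 2: (x=2, y=5), (x=1, y=8)
  Distance 3: (x=2, y=4), (x=1, y=5), (x=0, y=8)
  Distance 4: (x=2, y=3), (x=1, y=4), (x=0, y=5)  <- goal reached here
One shortest path (4 moves): (x=2, y=7) -> (x=2, y=6) -> (x=2, y=5) -> (x=2, y=4) -> (x=2, y=3)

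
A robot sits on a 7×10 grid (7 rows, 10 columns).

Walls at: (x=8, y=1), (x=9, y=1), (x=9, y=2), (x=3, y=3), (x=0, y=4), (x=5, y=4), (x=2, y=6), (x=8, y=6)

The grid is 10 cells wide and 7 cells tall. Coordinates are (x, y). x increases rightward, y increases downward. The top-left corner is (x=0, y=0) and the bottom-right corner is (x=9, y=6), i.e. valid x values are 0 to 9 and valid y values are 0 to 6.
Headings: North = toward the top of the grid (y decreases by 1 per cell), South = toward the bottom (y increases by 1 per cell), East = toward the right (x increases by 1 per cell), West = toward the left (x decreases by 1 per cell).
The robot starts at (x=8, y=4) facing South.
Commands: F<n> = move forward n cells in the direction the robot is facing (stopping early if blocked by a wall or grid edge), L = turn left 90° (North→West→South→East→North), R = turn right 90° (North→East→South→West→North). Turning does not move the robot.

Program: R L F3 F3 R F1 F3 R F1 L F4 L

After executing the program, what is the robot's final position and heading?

Answer: Final position: (x=1, y=4), facing South

Derivation:
Start: (x=8, y=4), facing South
  R: turn right, now facing West
  L: turn left, now facing South
  F3: move forward 1/3 (blocked), now at (x=8, y=5)
  F3: move forward 0/3 (blocked), now at (x=8, y=5)
  R: turn right, now facing West
  F1: move forward 1, now at (x=7, y=5)
  F3: move forward 3, now at (x=4, y=5)
  R: turn right, now facing North
  F1: move forward 1, now at (x=4, y=4)
  L: turn left, now facing West
  F4: move forward 3/4 (blocked), now at (x=1, y=4)
  L: turn left, now facing South
Final: (x=1, y=4), facing South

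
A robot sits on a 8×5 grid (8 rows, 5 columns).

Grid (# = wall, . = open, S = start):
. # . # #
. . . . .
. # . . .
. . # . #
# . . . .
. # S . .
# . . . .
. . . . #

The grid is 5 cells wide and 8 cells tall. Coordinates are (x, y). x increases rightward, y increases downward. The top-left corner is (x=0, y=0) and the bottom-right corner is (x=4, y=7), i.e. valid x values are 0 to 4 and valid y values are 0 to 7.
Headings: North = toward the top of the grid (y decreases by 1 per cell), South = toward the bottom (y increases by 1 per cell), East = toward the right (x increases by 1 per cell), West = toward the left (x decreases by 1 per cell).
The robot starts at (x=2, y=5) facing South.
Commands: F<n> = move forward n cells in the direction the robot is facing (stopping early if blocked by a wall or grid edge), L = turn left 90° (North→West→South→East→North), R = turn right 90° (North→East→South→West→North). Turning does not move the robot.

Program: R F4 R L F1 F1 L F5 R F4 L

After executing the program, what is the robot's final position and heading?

Start: (x=2, y=5), facing South
  R: turn right, now facing West
  F4: move forward 0/4 (blocked), now at (x=2, y=5)
  R: turn right, now facing North
  L: turn left, now facing West
  F1: move forward 0/1 (blocked), now at (x=2, y=5)
  F1: move forward 0/1 (blocked), now at (x=2, y=5)
  L: turn left, now facing South
  F5: move forward 2/5 (blocked), now at (x=2, y=7)
  R: turn right, now facing West
  F4: move forward 2/4 (blocked), now at (x=0, y=7)
  L: turn left, now facing South
Final: (x=0, y=7), facing South

Answer: Final position: (x=0, y=7), facing South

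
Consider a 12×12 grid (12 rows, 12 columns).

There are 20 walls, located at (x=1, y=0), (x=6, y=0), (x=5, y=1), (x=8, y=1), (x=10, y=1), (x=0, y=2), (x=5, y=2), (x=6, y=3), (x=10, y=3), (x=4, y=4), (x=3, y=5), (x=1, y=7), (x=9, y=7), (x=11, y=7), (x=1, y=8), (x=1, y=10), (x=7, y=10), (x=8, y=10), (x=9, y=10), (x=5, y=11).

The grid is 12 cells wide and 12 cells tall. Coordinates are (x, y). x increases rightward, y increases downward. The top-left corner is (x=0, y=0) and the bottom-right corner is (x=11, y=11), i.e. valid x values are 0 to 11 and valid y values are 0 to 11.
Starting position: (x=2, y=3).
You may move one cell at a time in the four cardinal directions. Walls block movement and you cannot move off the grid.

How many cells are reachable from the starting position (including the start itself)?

Answer: Reachable cells: 124

Derivation:
BFS flood-fill from (x=2, y=3):
  Distance 0: (x=2, y=3)
  Distance 1: (x=2, y=2), (x=1, y=3), (x=3, y=3), (x=2, y=4)
  Distance 2: (x=2, y=1), (x=1, y=2), (x=3, y=2), (x=0, y=3), (x=4, y=3), (x=1, y=4), (x=3, y=4), (x=2, y=5)
  Distance 3: (x=2, y=0), (x=1, y=1), (x=3, y=1), (x=4, y=2), (x=5, y=3), (x=0, y=4), (x=1, y=5), (x=2, y=6)
  Distance 4: (x=3, y=0), (x=0, y=1), (x=4, y=1), (x=5, y=4), (x=0, y=5), (x=1, y=6), (x=3, y=6), (x=2, y=7)
  Distance 5: (x=0, y=0), (x=4, y=0), (x=6, y=4), (x=5, y=5), (x=0, y=6), (x=4, y=6), (x=3, y=7), (x=2, y=8)
  Distance 6: (x=5, y=0), (x=7, y=4), (x=4, y=5), (x=6, y=5), (x=5, y=6), (x=0, y=7), (x=4, y=7), (x=3, y=8), (x=2, y=9)
  Distance 7: (x=7, y=3), (x=8, y=4), (x=7, y=5), (x=6, y=6), (x=5, y=7), (x=0, y=8), (x=4, y=8), (x=1, y=9), (x=3, y=9), (x=2, y=10)
  Distance 8: (x=7, y=2), (x=8, y=3), (x=9, y=4), (x=8, y=5), (x=7, y=6), (x=6, y=7), (x=5, y=8), (x=0, y=9), (x=4, y=9), (x=3, y=10), (x=2, y=11)
  Distance 9: (x=7, y=1), (x=6, y=2), (x=8, y=2), (x=9, y=3), (x=10, y=4), (x=9, y=5), (x=8, y=6), (x=7, y=7), (x=6, y=8), (x=5, y=9), (x=0, y=10), (x=4, y=10), (x=1, y=11), (x=3, y=11)
  Distance 10: (x=7, y=0), (x=6, y=1), (x=9, y=2), (x=11, y=4), (x=10, y=5), (x=9, y=6), (x=8, y=7), (x=7, y=8), (x=6, y=9), (x=5, y=10), (x=0, y=11), (x=4, y=11)
  Distance 11: (x=8, y=0), (x=9, y=1), (x=10, y=2), (x=11, y=3), (x=11, y=5), (x=10, y=6), (x=8, y=8), (x=7, y=9), (x=6, y=10)
  Distance 12: (x=9, y=0), (x=11, y=2), (x=11, y=6), (x=10, y=7), (x=9, y=8), (x=8, y=9), (x=6, y=11)
  Distance 13: (x=10, y=0), (x=11, y=1), (x=10, y=8), (x=9, y=9), (x=7, y=11)
  Distance 14: (x=11, y=0), (x=11, y=8), (x=10, y=9), (x=8, y=11)
  Distance 15: (x=11, y=9), (x=10, y=10), (x=9, y=11)
  Distance 16: (x=11, y=10), (x=10, y=11)
  Distance 17: (x=11, y=11)
Total reachable: 124 (grid has 124 open cells total)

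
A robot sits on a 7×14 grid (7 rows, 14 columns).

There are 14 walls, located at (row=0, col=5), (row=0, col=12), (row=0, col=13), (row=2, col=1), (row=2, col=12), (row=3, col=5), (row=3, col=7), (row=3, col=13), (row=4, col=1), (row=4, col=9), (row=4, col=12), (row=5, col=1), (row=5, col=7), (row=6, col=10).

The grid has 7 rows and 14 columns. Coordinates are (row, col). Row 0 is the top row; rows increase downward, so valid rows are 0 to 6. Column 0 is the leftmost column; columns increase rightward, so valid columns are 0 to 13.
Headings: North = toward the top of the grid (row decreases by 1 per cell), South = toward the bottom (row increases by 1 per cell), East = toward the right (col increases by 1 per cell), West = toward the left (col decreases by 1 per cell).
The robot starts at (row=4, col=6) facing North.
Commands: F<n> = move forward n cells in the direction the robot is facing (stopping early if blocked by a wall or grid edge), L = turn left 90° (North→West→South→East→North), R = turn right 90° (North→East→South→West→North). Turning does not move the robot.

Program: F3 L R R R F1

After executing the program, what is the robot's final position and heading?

Start: (row=4, col=6), facing North
  F3: move forward 3, now at (row=1, col=6)
  L: turn left, now facing West
  R: turn right, now facing North
  R: turn right, now facing East
  R: turn right, now facing South
  F1: move forward 1, now at (row=2, col=6)
Final: (row=2, col=6), facing South

Answer: Final position: (row=2, col=6), facing South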